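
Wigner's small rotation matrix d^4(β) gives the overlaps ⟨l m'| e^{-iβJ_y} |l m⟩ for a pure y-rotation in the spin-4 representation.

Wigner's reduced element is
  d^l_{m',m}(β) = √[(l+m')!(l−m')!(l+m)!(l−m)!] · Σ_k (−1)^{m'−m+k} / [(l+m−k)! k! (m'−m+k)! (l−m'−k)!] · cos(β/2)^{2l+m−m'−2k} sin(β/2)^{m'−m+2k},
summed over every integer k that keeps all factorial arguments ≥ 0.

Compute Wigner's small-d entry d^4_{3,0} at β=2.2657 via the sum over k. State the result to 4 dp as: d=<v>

d=0.4292

d^4_{3,0}(β=2.2657) via Wigner's sum:
With c≡cos(β/2)=0.424081 and s≡sin(β/2)=0.905624, N=[5040·1·24·24]^{1/2}=1703.830978
k∈{0,1} keeps every argument non-negative
  k=0: (−1)^3·1703.8310/(144)·0.4241^5·0.9056^3 = -0.120545
  k=1: (−1)^4·1703.8310/(144)·0.4241^3·0.9056^5 = +0.549730
d^4_{3,0}(2.2657) = -0.120545 +0.549730 = +0.429185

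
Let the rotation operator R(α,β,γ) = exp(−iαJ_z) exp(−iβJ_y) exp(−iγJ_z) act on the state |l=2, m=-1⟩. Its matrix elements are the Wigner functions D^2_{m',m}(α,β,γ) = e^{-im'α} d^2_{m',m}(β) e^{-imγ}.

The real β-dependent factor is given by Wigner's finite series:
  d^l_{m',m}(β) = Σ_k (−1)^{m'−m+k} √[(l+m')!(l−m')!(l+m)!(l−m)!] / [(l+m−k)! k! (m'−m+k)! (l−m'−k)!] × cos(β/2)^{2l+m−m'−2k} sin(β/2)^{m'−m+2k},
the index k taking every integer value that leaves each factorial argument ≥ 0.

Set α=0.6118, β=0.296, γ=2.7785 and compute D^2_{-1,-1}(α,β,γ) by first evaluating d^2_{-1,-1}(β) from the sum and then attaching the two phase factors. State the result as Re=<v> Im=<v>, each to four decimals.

Re=-0.8657 Im=-0.2199

First d^2_{-1,-1}(β=0.296), then the phase factors e^{-i(-1)α} and e^{-i(-1)γ}:
c=cos(0.296/2)=0.989068, s=sin(0.296/2)=0.147460; N=√[1·6·1·6]=6.000000
k: max(0,(-1)−(-1))=0 … min(2+(-1),2−(-1))=1
  k=0: (−1)^0·6.0000/(6)·0.9891^4·0.1475^0 = +0.956984
  k=1: (−1)^1·6.0000/(2)·0.9891^2·0.1475^2 = -0.063815
d^2_{-1,-1}(0.296) = +0.956984 -0.063815 = +0.893169
Phases: e^{-i·(-1)·0.6118}=+0.818616+0.574342i, e^{-i·(-1)·2.7785}=-0.934803+0.355167i ⇒ D=-0.865687-0.219855i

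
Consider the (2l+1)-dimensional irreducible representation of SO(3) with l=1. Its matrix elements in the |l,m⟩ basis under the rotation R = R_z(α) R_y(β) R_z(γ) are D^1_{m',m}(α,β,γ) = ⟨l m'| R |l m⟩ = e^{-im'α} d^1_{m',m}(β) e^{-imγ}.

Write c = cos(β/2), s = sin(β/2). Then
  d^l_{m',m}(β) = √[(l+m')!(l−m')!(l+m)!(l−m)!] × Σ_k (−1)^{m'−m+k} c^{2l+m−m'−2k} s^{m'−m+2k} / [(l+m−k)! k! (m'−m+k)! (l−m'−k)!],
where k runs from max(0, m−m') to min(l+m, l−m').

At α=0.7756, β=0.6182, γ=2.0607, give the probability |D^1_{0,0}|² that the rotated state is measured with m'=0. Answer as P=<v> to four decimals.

P=0.6641

First d^1_{0,0}(β=0.6182), then the phase factors e^{-i(0)α} and e^{-i(0)γ}:
Half-angle: c=0.952608, s=0.304201. N=√(1·1·1·1)=1.000000
k∈{0,1} keeps every argument non-negative
  k=0: (−1)^0·1.0000/(1)·0.9526^2·0.3042^0 = +0.907462
  k=1: (−1)^1·1.0000/(1)·0.9526^0·0.3042^2 = -0.092538
d^1_{0,0}(0.6182) = +0.907462 -0.092538 = +0.814923
|D^1_{0,0}|² = |d^1_{0,0}(β)|² = (+0.814923)² = 0.664099 (the z-rotation phases have unit modulus)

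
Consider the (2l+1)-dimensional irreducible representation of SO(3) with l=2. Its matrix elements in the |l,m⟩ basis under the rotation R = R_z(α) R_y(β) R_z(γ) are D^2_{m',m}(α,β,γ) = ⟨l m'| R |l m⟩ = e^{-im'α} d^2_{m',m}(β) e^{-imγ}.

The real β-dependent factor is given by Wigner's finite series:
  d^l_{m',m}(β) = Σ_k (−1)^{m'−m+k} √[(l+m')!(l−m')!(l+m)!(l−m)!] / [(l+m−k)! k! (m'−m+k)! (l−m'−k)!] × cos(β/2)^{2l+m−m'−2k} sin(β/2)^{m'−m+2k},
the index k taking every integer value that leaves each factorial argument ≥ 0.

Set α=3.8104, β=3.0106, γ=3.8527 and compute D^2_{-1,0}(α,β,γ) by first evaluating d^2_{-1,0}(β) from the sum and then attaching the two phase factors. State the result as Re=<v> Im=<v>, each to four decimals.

Re=0.1244 Im=0.0983

Split into d^2_{-1,0}(β=3.0106) × two z-phases.
Half-angle: c=0.065450, s=0.997856. N=√(1·6·2·2)=4.898979
k: max(0,(0)−(-1))=1 … min(2+(0),2−(-1))=2
  k=1: (−1)^0·4.8990/(2)·0.0654^3·0.9979^1 = +0.000685
  k=2: (−1)^1·4.8990/(2)·0.0654^1·0.9979^3 = -0.159289
d^2_{-1,0}(3.0106) = +0.000685 -0.159289 = -0.158604
Attach z-rotation phases: D = e^{-i(-1)(3.8104)}·(-0.158604)·e^{-i(0)(3.8527)} = +0.124434+0.098342i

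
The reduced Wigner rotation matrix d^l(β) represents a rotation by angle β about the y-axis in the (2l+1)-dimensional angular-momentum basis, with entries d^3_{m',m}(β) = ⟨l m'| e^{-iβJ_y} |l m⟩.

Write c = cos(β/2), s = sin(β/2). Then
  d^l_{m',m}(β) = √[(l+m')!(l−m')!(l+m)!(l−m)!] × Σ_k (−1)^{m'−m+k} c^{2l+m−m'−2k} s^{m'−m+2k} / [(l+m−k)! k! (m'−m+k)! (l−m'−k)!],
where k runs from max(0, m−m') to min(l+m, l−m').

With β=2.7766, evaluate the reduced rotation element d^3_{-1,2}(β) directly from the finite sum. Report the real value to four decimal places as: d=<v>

d^3_{-1,2}(β=2.7766) via Wigner's sum:
Half-angle: c=0.181485, s=0.983394. N=√(2·24·120·1)=75.894664
Admissible k: 3..4 (factorial args all ≥0)
  k=3: (−1)^0·75.8947/(12)·0.1815^3·0.9834^3 = +0.035953
  k=4: (−1)^1·75.8947/(24)·0.1815^1·0.9834^5 = -0.527810
d^3_{-1,2}(2.7766) = +0.035953 -0.527810 = -0.491857

d=-0.4919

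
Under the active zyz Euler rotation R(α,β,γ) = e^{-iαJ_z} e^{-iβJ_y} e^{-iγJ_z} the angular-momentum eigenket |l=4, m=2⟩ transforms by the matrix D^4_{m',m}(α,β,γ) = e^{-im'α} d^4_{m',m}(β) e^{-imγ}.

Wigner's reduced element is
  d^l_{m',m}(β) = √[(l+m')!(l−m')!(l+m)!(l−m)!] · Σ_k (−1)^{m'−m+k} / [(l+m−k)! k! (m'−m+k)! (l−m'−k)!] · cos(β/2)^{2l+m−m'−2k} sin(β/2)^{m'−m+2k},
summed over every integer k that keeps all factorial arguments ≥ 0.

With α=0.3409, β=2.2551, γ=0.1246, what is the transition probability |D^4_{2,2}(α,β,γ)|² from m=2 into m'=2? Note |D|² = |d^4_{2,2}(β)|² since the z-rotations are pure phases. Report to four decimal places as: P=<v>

D^4_{2,2}(0.3409,2.2551,0.1246) = e^{-i·2·0.3409}·d^4_{2,2}(2.2551)·e^{-i·2·0.1246}. Compute d first:
c=cos(2.2551/2)=0.428874, s=sin(2.2551/2)=0.903364; N=√[720·2·720·2]=1440.000000
k∈{0,1,2} keeps every argument non-negative
  k=0: (−1)^0·1440.0000/(1440)·0.4289^8·0.9034^0 = +0.001145
  k=1: (−1)^1·1440.0000/(120)·0.4289^6·0.9034^2 = -0.060938
  k=2: (−1)^2·1440.0000/(96)·0.4289^4·0.9034^4 = +0.337958
d^4_{2,2}(2.2551) = +0.001145 -0.060938 +0.337958 = +0.278165
|D^4_{2,2}|² = |d^4_{2,2}(β)|² = (+0.278165)² = 0.077376 (the z-rotation phases have unit modulus)

P=0.0774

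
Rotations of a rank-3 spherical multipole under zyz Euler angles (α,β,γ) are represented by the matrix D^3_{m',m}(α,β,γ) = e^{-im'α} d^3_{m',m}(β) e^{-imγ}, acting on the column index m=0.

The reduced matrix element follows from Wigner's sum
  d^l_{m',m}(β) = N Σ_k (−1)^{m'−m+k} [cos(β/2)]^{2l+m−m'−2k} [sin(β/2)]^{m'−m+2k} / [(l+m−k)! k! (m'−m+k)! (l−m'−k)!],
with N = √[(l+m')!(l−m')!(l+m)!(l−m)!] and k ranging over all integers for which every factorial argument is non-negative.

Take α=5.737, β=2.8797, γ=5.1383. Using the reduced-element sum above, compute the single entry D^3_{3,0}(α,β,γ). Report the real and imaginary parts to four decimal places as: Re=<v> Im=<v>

First d^3_{3,0}(β=2.8797), then the phase factors e^{-i(3)α} and e^{-i(0)γ}:
c=cos(2.8797/2)=0.130572, s=sin(2.8797/2)=0.991439; N=√[720·1·6·6]=160.996894
k∈{0} keeps every argument non-negative
  k=0: (−1)^3·160.9969/(36)·0.1306^3·0.9914^3 = -0.009702
d^3_{3,0}(2.8797) = -0.009702
Phases: e^{-i·(3)·5.737}=-0.067708+0.997705i, e^{-i·(0)·5.1383}=+1.000000+0.000000i ⇒ D=+0.000657-0.009680i

Re=0.0007 Im=-0.0097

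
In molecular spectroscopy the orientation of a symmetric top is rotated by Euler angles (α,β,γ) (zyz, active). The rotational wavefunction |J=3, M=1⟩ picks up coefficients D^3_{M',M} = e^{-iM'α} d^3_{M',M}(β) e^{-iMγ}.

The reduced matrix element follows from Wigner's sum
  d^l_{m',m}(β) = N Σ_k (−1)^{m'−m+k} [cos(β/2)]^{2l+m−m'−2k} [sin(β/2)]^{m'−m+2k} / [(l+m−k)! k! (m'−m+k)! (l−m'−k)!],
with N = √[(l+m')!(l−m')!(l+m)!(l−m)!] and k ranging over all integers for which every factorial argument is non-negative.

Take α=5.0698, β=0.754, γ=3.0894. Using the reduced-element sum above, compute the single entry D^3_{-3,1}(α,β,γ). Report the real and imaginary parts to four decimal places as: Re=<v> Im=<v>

Re=0.0555 Im=-0.0265

First d^3_{-3,1}(β=0.754), then the phase factors e^{-i(-3)α} and e^{-i(1)γ}:
Half-angle: c=0.929773, s=0.368133. N=√(1·720·24·2)=185.903201
k: max(0,(1)−(-3))=4 … min(3+(1),3−(-3))=4
  k=4: (−1)^0·185.9032/(48)·0.9298^2·0.3681^4 = +0.061492
d^3_{-3,1}(0.754) = +0.061492
D = (-0.878270+0.478164i)·(+0.061492)·(-0.998638-0.052169i) = +0.055467-0.026546i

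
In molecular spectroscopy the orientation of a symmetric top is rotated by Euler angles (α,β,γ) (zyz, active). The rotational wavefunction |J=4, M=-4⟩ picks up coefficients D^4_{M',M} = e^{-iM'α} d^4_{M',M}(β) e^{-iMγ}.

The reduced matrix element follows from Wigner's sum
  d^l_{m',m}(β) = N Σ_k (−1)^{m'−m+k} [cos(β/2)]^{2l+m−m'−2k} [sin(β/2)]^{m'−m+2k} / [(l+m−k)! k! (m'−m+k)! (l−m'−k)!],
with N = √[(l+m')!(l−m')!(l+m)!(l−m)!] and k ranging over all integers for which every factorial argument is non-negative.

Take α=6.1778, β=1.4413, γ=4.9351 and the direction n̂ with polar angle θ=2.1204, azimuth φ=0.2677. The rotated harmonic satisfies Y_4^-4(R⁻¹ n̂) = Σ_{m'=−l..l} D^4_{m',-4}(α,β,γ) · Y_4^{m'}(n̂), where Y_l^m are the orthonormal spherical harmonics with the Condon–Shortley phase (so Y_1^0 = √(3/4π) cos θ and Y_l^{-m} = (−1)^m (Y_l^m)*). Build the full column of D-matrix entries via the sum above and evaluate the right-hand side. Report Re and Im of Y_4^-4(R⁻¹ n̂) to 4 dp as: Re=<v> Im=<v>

Re=0.0583 Im=-0.0845

Need the full column D^4_{m',-4} for m'=−4..4 at α=6.1778, β=1.4413, γ=4.9351.
cos(β/2)=0.751377, sin(β/2)=0.659873
d^4_{-4,-4}: single k=0 term ⇒ +0.101593;  D = +0.090609+0.045947i
d^4_{-3,-4}: single k=0 term ⇒ -0.252354;  D = -0.211817-0.137173i
d^4_{-2,-4}: single k=0 term ⇒ +0.414617;  D = +0.322376+0.260732i
d^4_{-1,-4}: single k=0 term ⇒ -0.514950;  D = -0.364102-0.364147i
d^4_{0,-4}: single k=0 term ⇒ +0.505618;  D = +0.317910+0.393170i
d^4_{1,-4}: single k=0 term ⇒ -0.397164;  D = -0.215847-0.333391i
d^4_{2,-4}: single k=0 term ⇒ +0.246637;  D = +0.111518+0.219985i
d^4_{3,-4}: single k=0 term ⇒ -0.115778;  D = -0.041197-0.108201i
d^4_{4,-4}: single k=0 term ⇒ +0.035949;  D = +0.009187+0.034755i
Y_4^{m'}(θ=2.1204,φ=0.2677) and Σ D·Y over m':
  (+0.0906+0.0459i)·(+0.1122-0.2053i)  (-0.2118-0.1372i)·(-0.2815+0.2917i)  (+0.3224+0.2607i)·(+0.1904-0.1129i)  (-0.3641-0.3641i)·(+0.2215-0.0608i)  (+0.3179+0.3932i)·(-0.2729+0.0000i)  (-0.2158-0.3334i)·(-0.2215-0.0608i)  (+0.1115+0.2200i)·(+0.1904+0.1129i)  (-0.0412-0.1082i)·(+0.2815+0.2917i)  (+0.0092+0.0348i)·(+0.1122+0.2053i)
Y_4^-4(R⁻¹ n̂) = +0.058321-0.084485i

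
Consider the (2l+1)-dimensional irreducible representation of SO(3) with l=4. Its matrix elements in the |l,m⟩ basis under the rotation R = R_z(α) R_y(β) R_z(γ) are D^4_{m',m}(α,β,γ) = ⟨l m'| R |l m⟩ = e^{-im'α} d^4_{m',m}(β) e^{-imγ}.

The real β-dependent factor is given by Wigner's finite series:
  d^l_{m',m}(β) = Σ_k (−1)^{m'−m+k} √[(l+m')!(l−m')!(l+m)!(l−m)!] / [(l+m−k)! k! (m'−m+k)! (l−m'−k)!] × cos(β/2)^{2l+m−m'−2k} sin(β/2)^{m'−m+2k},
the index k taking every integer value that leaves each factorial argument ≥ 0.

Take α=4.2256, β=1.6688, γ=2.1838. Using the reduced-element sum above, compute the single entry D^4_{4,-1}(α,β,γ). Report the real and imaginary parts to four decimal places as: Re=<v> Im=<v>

Re=0.2780 Im=0.4229

D^4_{4,-1}(4.2256,1.6688,2.1838) = e^{-i·4·4.2256}·d^4_{4,-1}(1.6688)·e^{-i·-1·2.1838}. Compute d first:
c=cos(1.6688/2)=0.671622, s=sin(1.6688/2)=0.740894; N=√[40320·1·6·120]=5387.986637
Admissible k: 0..0 (factorial args all ≥0)
  k=0: (−1)^5·5387.9866/(720)·0.6716^3·0.7409^5 = -0.506115
d^4_{4,-1}(1.6688) = -0.506115
Attach z-rotation phases: D = e^{-i(4)(4.2256)}·(-0.506115)·e^{-i(-1)(2.1838)} = +0.277969+0.422948i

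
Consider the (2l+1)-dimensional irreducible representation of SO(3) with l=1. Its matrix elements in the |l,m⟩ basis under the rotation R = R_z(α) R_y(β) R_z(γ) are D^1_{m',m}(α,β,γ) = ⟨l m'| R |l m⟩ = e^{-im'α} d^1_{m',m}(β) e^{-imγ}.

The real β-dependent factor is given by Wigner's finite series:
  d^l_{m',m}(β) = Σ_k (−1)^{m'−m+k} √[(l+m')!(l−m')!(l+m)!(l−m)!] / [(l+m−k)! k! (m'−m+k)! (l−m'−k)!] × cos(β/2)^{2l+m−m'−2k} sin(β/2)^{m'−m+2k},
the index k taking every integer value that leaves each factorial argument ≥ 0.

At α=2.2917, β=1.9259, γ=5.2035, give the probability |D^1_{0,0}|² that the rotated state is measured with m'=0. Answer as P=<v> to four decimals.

P=0.1209

D^1_{0,0}(2.2917,1.9259,5.2035) = e^{-i·0·2.2917}·d^1_{0,0}(1.9259)·e^{-i·0·5.2035}. Compute d first:
Half-angle: c=0.571101, s=0.820880. N=√(1·1·1·1)=1.000000
Admissible k: 0..1 (factorial args all ≥0)
  k=0: (−1)^0·1.0000/(1)·0.5711^2·0.8209^0 = +0.326156
  k=1: (−1)^1·1.0000/(1)·0.5711^0·0.8209^2 = -0.673844
d^1_{0,0}(1.9259) = +0.326156 -0.673844 = -0.347688
|D^1_{0,0}|² = |d^1_{0,0}(β)|² = (-0.347688)² = 0.120887 (the z-rotation phases have unit modulus)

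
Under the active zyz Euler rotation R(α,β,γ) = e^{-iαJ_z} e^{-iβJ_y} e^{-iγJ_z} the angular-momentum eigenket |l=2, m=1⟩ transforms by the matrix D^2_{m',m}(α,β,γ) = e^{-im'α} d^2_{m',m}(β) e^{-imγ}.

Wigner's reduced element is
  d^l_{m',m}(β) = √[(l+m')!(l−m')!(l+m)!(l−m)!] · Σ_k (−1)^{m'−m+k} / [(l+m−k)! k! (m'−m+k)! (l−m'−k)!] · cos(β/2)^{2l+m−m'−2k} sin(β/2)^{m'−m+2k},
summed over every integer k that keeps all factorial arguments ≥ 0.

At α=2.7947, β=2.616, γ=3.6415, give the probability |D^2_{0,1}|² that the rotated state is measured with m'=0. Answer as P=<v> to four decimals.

Split into d^2_{0,1}(β=2.616) × two z-phases.
c=cos(2.616/2)=0.259782, s=sin(2.616/2)=0.965667; N=√[2·2·6·1]=4.898979
The bounds max(0,m−m')=1 and min(l+m,l−m')=2 give 2 terms
  k=1: (−1)^0·4.8990/(2)·0.2598^3·0.9657^1 = +0.041470
  k=2: (−1)^1·4.8990/(2)·0.2598^1·0.9657^3 = -0.573016
d^2_{0,1}(2.616) = +0.041470 -0.573016 = -0.531547
|D^2_{0,1}|² = |d^2_{0,1}(β)|² = (-0.531547)² = 0.282542 (the z-rotation phases have unit modulus)

P=0.2825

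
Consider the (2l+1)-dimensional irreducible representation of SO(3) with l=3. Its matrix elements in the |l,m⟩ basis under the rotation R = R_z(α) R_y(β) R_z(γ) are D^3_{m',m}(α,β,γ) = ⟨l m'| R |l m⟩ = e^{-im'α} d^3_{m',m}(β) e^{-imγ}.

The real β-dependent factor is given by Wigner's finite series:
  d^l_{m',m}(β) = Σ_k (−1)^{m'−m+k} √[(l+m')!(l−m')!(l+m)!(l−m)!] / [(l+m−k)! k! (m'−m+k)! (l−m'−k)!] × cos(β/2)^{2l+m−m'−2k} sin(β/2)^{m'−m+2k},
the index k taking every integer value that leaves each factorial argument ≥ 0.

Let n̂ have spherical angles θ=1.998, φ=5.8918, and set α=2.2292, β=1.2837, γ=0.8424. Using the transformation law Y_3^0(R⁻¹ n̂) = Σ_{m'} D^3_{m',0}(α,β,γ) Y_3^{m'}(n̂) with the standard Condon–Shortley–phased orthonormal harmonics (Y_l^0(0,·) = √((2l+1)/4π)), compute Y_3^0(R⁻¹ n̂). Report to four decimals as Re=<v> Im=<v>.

Re=-0.2685 Im=0.0000

Need the full column D^3_{m',0} for m'=−3..3 at α=2.2292, β=1.2837, γ=0.8424.
cos(β/2)=0.800990, sin(β/2)=0.598678
d^3_{-3,0}: single k=3 term ⇒ +0.493147;  D = +0.453366+0.194044i
d^3_{-2,0}: k∈[2..3] ⇒ +0.808081 -0.451428 = +0.356653;  D = -0.089615-0.345211i
d^3_{-1,0}: k∈[1..3] ⇒ +0.683783 -1.145969 +0.213395 = -0.248791;  D = +0.152224-0.196786i
d^3_{0,0}: k∈[0..3] ⇒ +0.264096 -1.327813 +0.741772 -0.046043 = -0.367989;  D = -0.367989+0.000000i
d^3_{1,0}: k∈[0..2] ⇒ -0.683783 +1.145969 -0.213395 = +0.248791;  D = -0.152224-0.196786i
d^3_{2,0}: k∈[0..1] ⇒ +0.808081 -0.451428 = +0.356653;  D = -0.089615+0.345211i
d^3_{3,0}: single k=0 term ⇒ -0.493147;  D = -0.453366+0.194044i
Y_3^{m'}(θ=1.998,φ=5.8918) and Σ D·Y over m':
  (+0.4534+0.1940i)·(+0.1215+0.2901i)  (-0.0896-0.3452i)·(-0.2487-0.2474i)  (+0.1522-0.1968i)·(-0.0385-0.0159i)  (-0.3680+0.0000i)·(+0.3311+0.0000i)  (-0.1522-0.1968i)·(+0.0385-0.0159i)  (-0.0896+0.3452i)·(-0.2487+0.2474i)  (-0.4534+0.1940i)·(-0.1215+0.2901i)
Y_3^0(R⁻¹ n̂) = -0.268466+0.000000i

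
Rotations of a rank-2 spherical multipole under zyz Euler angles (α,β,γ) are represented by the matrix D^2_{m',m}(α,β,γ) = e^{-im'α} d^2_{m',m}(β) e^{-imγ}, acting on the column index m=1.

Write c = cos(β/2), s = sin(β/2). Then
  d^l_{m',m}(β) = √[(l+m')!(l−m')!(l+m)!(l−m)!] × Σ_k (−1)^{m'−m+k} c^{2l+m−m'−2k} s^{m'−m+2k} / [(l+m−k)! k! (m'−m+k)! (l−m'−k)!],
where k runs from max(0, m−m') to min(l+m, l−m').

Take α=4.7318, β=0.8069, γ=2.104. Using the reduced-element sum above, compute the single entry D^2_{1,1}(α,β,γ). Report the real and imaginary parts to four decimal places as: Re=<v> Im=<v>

First d^2_{1,1}(β=0.8069), then the phase factors e^{-i(1)α} and e^{-i(1)γ}:
c=cos(0.8069/2)=0.919712, s=sin(0.8069/2)=0.392594; N=√[6·1·6·1]=6.000000
Admissible k: 0..1 (factorial args all ≥0)
  k=0: (−1)^0·6.0000/(6)·0.9197^4·0.3926^0 = +0.715496
  k=1: (−1)^1·6.0000/(2)·0.9197^2·0.3926^2 = -0.391121
d^2_{1,1}(0.8069) = +0.715496 -0.391121 = +0.324375
Phases: e^{-i·(1)·4.7318}=+0.019410+0.999812i, e^{-i·(1)·2.104}=-0.508295-0.861183i ⇒ D=+0.276093-0.170269i

Re=0.2761 Im=-0.1703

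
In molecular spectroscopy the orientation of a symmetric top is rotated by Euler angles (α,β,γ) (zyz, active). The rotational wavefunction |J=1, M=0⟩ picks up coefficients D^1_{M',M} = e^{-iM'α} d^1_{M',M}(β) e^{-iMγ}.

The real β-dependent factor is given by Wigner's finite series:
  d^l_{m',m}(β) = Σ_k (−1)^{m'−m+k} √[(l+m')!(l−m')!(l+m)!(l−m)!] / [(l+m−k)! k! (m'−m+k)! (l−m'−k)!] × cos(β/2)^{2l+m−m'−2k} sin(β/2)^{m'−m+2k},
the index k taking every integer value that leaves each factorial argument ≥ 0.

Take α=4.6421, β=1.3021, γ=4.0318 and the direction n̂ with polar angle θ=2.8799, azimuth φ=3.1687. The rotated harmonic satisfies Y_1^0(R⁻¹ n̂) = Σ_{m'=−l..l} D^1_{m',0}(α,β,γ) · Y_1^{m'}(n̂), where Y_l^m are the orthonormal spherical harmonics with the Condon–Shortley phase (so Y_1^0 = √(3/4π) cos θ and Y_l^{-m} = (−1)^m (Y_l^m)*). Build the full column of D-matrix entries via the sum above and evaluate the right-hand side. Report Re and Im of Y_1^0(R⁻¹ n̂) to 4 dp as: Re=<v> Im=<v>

Re=-0.1134 Im=0.0000

Need the full column D^1_{m',0} for m'=−1..1 at α=4.6421, β=1.3021, γ=4.0318.
cos(β/2)=0.795448, sin(β/2)=0.606022
d^1_{-1,0}: single k=1 term ⇒ +0.681734;  D = -0.047879-0.680051i
d^1_{0,0}: k∈[0..1] ⇒ +0.632737 -0.367263 = +0.265475;  D = +0.265475+0.000000i
d^1_{1,0}: single k=0 term ⇒ -0.681734;  D = +0.047879-0.680051i
Y_1^{m'}(θ=2.8799,φ=3.1687) and Σ D·Y over m':
  (-0.0479-0.6801i)·(-0.0894+0.0024i)  (+0.2655+0.0000i)·(-0.4720+0.0000i)  (+0.0479-0.6801i)·(+0.0894+0.0024i)
Y_1^0(R⁻¹ n̂) = -0.113444+0.000000i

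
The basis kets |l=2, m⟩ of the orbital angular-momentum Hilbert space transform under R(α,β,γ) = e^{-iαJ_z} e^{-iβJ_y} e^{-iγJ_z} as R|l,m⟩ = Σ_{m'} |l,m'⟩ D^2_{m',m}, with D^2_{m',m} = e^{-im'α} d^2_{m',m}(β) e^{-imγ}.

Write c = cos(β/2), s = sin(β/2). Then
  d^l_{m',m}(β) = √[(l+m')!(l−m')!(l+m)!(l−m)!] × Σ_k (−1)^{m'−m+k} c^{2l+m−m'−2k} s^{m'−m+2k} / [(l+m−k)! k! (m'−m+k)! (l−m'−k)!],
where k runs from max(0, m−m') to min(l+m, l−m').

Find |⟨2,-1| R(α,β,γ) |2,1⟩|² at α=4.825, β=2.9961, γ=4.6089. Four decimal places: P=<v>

P=0.9481

D^2_{-1,1}(4.825,2.9961,4.6089) = e^{-i·-1·4.825}·d^2_{-1,1}(2.9961)·e^{-i·1·4.6089}. Compute d first:
c=cos(2.9961/2)=0.072682, s=sin(2.9961/2)=0.997355; N=√[1·6·6·1]=6.000000
Admissible k: 2..3 (factorial args all ≥0)
  k=2: (−1)^0·6.0000/(2)·0.0727^2·0.9974^2 = +0.015764
  k=3: (−1)^1·6.0000/(6)·0.0727^0·0.9974^4 = -0.989463
d^2_{-1,1}(2.9961) = +0.015764 -0.989463 = -0.973698
|D^2_{-1,1}|² = |d^2_{-1,1}(β)|² = (-0.973698)² = 0.948088 (the z-rotation phases have unit modulus)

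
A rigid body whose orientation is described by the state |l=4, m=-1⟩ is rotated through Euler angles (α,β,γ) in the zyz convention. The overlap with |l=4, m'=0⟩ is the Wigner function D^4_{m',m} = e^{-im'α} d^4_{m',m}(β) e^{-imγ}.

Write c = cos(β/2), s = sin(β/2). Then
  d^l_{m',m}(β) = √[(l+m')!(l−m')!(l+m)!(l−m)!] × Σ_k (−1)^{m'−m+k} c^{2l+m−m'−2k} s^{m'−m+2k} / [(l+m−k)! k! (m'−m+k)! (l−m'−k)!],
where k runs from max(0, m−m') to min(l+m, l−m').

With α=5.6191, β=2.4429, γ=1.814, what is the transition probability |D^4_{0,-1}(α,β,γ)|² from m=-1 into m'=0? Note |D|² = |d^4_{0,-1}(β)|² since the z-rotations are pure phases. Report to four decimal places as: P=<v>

P=0.0924

First d^4_{0,-1}(β=2.4429), then the phase factors e^{-i(0)α} and e^{-i(-1)γ}:
Half-angle: c=0.342284, s=0.939597. N=√(24·24·6·120)=643.987578
k∈{0,1,2,3} keeps every argument non-negative
  k=0: (−1)^1·643.9876/(144)·0.3423^7·0.9396^1 = -0.002313
  k=1: (−1)^2·643.9876/(24)·0.3423^5·0.9396^3 = +0.104574
  k=2: (−1)^3·643.9876/(24)·0.3423^3·0.9396^5 = -0.788011
  k=3: (−1)^4·643.9876/(144)·0.3423^1·0.9396^7 = +0.989672
d^4_{0,-1}(2.4429) = -0.002313 +0.104574 -0.788011 +0.989672 = +0.303922
|D^4_{0,-1}|² = |d^4_{0,-1}(β)|² = (+0.303922)² = 0.092369 (the z-rotation phases have unit modulus)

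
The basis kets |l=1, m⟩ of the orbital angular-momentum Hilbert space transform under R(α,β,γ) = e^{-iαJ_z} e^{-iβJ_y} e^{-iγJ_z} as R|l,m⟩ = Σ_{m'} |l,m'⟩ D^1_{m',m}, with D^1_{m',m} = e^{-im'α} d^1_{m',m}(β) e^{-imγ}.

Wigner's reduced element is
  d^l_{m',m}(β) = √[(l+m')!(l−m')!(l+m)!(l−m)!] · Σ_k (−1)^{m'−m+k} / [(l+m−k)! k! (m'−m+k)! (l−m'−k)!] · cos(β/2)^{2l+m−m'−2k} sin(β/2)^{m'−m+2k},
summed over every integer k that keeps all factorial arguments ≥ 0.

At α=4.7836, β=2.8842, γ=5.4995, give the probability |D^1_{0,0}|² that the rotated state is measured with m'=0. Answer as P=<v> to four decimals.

D^1_{0,0}(4.7836,2.8842,5.4995) = e^{-i·0·4.7836}·d^1_{0,0}(2.8842)·e^{-i·0·5.4995}. Compute d first:
With c≡cos(β/2)=0.128341 and s≡sin(β/2)=0.991730, N=[1·1·1·1]^{1/2}=1.000000
k∈{0,1} keeps every argument non-negative
  k=0: (−1)^0·1.0000/(1)·0.1283^2·0.9917^0 = +0.016472
  k=1: (−1)^1·1.0000/(1)·0.1283^0·0.9917^2 = -0.983528
d^1_{0,0}(2.8842) = +0.016472 -0.983528 = -0.967057
|D^1_{0,0}|² = |d^1_{0,0}(β)|² = (-0.967057)² = 0.935199 (the z-rotation phases have unit modulus)

P=0.9352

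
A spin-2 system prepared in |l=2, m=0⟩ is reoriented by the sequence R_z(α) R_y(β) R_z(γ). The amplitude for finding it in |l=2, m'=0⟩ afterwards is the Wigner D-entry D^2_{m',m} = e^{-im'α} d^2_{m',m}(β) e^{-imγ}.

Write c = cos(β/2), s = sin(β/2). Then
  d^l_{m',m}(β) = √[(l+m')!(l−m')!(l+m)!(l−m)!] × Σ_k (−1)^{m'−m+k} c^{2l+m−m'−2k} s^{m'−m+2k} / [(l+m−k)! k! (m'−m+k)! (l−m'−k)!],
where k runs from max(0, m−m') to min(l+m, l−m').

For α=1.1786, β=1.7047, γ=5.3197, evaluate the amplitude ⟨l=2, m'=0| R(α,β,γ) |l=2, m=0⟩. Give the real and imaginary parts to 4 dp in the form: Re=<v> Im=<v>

Re=-0.4733 Im=0.0000

D^2_{0,0}(1.1786,1.7047,5.3197) = e^{-i·0·1.1786}·d^2_{0,0}(1.7047)·e^{-i·0·5.3197}. Compute d first:
Half-angle: c=0.658216, s=0.752829. N=√(2·2·2·2)=4.000000
k∈{0,1,2} keeps every argument non-negative
  k=0: (−1)^0·4.0000/(4)·0.6582^4·0.7528^0 = +0.187704
  k=1: (−1)^1·4.0000/(1)·0.6582^2·0.7528^2 = -0.982177
  k=2: (−1)^2·4.0000/(4)·0.6582^0·0.7528^4 = +0.321208
d^2_{0,0}(1.7047) = +0.187704 -0.982177 +0.321208 = -0.473265
Attach z-rotation phases: D = e^{-i(0)(1.1786)}·(-0.473265)·e^{-i(0)(5.3197)} = -0.473265+0.000000i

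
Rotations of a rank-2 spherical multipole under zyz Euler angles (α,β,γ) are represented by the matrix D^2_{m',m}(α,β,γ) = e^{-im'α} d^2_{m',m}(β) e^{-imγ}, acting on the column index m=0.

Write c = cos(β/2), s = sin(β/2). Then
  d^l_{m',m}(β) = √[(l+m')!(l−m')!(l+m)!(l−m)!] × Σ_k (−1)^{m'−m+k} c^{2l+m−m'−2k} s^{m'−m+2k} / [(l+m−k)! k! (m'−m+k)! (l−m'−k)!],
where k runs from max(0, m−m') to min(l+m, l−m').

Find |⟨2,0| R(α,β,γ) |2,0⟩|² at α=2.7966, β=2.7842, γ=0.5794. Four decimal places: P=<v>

P=0.6666

First d^2_{0,0}(β=2.7842), then the phase factors e^{-i(0)α} and e^{-i(0)γ}:
With c≡cos(β/2)=0.177747 and s≡sin(β/2)=0.984076, N=[2·2·2·2]^{1/2}=4.000000
Admissible k: 0..2 (factorial args all ≥0)
  k=0: (−1)^0·4.0000/(4)·0.1777^4·0.9841^0 = +0.000998
  k=1: (−1)^1·4.0000/(1)·0.1777^2·0.9841^2 = -0.122383
  k=2: (−1)^2·4.0000/(4)·0.1777^0·0.9841^4 = +0.937810
d^2_{0,0}(2.7842) = +0.000998 -0.122383 +0.937810 = +0.816425
|D^2_{0,0}|² = |d^2_{0,0}(β)|² = (+0.816425)² = 0.666551 (the z-rotation phases have unit modulus)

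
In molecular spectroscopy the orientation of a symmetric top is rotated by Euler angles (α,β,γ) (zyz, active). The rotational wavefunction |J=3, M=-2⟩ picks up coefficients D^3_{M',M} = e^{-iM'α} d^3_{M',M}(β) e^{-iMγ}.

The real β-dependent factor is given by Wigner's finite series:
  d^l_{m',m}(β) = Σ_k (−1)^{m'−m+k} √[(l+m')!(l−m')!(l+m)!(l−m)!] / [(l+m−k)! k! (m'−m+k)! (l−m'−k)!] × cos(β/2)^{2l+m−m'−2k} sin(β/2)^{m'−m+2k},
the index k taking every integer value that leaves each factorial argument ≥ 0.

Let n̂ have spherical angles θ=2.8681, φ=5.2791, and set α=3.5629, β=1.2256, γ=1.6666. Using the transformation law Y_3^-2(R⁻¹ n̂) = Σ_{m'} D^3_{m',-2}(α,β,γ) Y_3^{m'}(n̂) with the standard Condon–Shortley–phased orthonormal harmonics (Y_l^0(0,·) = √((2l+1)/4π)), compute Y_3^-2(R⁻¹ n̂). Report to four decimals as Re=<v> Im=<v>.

Need the full column D^3_{m',-2} for m'=−3..3 at α=3.5629, β=1.2256, γ=1.6666.
cos(β/2)=0.818041, sin(β/2)=0.575160
d^3_{-3,-2}: single k=1 term ⇒ +0.516106;  D = +0.059358+0.512682i
d^3_{-2,-2}: k∈[0..1] ⇒ +0.299674 -0.740709 = -0.441034;  D = +0.225454+0.379054i
d^3_{-1,-2}: k∈[0..1] ⇒ -0.666290 +0.658751 = -0.007539;  D = -0.006167-0.004337i
d^3_{0,-2}: k∈[0..1] ⇒ +0.811406 -0.401112 = +0.410294;  D = -0.402785-0.078135i
d^3_{1,-2}: k∈[0..1] ⇒ -0.658751 +0.162824 = -0.495927;  D = -0.482901+0.112915i
d^3_{2,-2}: k∈[0..1] ⇒ +0.366164 -0.036202 = +0.329962;  D = -0.262476+0.199953i
d^3_{3,-2}: single k=0 term ⇒ -0.126123;  D = -0.060299+0.110775i
Y_3^{m'}(θ=2.8681,φ=5.2791) and Σ D·Y over m':
  (+0.0594+0.5127i)·(-0.0082+0.0011i)  (+0.2255+0.3791i)·(+0.0304-0.0650i)  (-0.0062-0.0043i)·(+0.1704+0.2677i)  (-0.4028-0.0781i)·(-0.5876+0.0000i)  (-0.4829+0.1129i)·(-0.1704+0.2677i)  (-0.2625+0.2000i)·(+0.0304+0.0650i)  (-0.0603+0.1108i)·(+0.0082+0.0011i)
Y_3^-2(R⁻¹ n̂) = +0.297688-0.122397i

Re=0.2977 Im=-0.1224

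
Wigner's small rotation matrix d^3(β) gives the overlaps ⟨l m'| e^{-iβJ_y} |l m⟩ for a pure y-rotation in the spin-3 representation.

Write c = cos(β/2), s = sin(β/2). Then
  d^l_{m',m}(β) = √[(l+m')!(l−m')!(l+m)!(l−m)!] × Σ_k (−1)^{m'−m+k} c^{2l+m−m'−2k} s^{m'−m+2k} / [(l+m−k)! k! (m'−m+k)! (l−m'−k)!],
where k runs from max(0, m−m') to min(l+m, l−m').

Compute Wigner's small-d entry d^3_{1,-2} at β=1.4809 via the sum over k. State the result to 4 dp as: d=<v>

d=-0.4549

d^3_{1,-2}(β=1.4809) via Wigner's sum:
With c≡cos(β/2)=0.738165 and s≡sin(β/2)=0.674620, N=[24·2·1·120]^{1/2}=75.894664
k∈{0,1} keeps every argument non-negative
  k=0: (−1)^3·75.8947/(12)·0.7382^3·0.6746^3 = -0.781031
  k=1: (−1)^4·75.8947/(24)·0.7382^1·0.6746^5 = +0.326175
d^3_{1,-2}(1.4809) = -0.781031 +0.326175 = -0.454857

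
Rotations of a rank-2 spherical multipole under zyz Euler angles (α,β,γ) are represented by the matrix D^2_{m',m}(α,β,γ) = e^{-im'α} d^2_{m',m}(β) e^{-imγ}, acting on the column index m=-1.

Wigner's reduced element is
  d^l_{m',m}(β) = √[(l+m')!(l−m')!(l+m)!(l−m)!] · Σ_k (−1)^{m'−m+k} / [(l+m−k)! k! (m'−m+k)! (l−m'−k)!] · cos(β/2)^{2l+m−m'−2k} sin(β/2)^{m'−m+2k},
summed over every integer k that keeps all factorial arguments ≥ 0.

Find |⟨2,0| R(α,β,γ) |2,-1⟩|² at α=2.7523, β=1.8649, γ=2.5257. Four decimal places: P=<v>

P=0.1155

D^2_{0,-1}(2.7523,1.8649,2.5257) = e^{-i·0·2.7523}·d^2_{0,-1}(1.8649)·e^{-i·-1·2.5257}. Compute d first:
Half-angle: c=0.595868, s=0.803082. N=√(2·2·1·6)=4.898979
k∈{0,1} keeps every argument non-negative
  k=0: (−1)^1·4.8990/(2)·0.5959^3·0.8031^1 = -0.416185
  k=1: (−1)^2·4.8990/(2)·0.5959^1·0.8031^3 = +0.755972
d^2_{0,-1}(1.8649) = -0.416185 +0.755972 = +0.339787
|D^2_{0,-1}|² = |d^2_{0,-1}(β)|² = (+0.339787)² = 0.115455 (the z-rotation phases have unit modulus)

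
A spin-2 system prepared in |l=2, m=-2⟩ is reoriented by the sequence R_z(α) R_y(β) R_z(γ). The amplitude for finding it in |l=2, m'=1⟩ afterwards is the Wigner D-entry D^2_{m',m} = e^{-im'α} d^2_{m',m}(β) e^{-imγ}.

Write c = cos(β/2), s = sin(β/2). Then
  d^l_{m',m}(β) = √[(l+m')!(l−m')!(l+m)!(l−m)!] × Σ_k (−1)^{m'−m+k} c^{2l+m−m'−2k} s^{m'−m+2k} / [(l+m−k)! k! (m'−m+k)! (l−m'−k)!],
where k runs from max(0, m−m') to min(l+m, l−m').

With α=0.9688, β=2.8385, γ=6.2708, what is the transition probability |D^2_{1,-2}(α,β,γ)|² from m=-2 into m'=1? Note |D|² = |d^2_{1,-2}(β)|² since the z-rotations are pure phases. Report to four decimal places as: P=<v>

Split into d^2_{1,-2}(β=2.8385) × two z-phases.
Half-angle: c=0.150967, s=0.988539. N=√(6·1·1·24)=12.000000
The bounds max(0,m−m')=0 and min(l+m,l−m')=0 give 1 term
  k=0: (−1)^3·12.0000/(6)·0.1510^1·0.9885^3 = -0.291671
d^2_{1,-2}(2.8385) = -0.291671
|D^2_{1,-2}|² = |d^2_{1,-2}(β)|² = (-0.291671)² = 0.085072 (the z-rotation phases have unit modulus)

P=0.0851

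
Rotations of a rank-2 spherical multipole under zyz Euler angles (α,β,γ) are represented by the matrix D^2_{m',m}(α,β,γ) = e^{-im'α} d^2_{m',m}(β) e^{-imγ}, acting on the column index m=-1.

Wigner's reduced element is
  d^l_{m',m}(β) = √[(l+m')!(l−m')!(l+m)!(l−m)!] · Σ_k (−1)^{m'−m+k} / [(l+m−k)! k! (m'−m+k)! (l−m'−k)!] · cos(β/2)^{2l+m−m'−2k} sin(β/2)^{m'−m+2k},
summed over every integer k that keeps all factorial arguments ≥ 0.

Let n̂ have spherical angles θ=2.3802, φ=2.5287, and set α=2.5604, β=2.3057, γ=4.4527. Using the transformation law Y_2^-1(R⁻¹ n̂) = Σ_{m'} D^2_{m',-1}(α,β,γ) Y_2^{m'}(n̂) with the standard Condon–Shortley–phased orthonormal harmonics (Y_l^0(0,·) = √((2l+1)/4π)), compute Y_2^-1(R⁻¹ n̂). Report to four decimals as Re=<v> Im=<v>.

Re=0.0015 Im=-0.0599

Need the full column D^2_{m',-1} for m'=−2..2 at α=2.5604, β=2.3057, γ=4.4527.
cos(β/2)=0.405884, sin(β/2)=0.913924
d^2_{-2,-1}: single k=1 term ⇒ +0.122221;  D = -0.120872-0.018110i
d^2_{-1,-1}: k∈[0..1] ⇒ +0.027140 -0.412807 = -0.385667;  D = -0.287411-0.257165i
d^2_{0,-1}: k∈[0..1] ⇒ -0.149690 +0.758942 = +0.609252;  D = -0.156444-0.588824i
d^2_{1,-1}: k∈[0..1] ⇒ +0.412807 -0.697656 = -0.284849;  D = +0.090010-0.270254i
d^2_{2,-1}: single k=0 term ⇒ -0.619674;  D = -0.486444+0.383885i
Y_2^{m'}(θ=2.3802,φ=2.5287) and Σ D·Y over m':
  (-0.1209-0.0181i)·(+0.0622+0.1730i)  (-0.2874-0.2572i)·(+0.3156+0.2219i)  (-0.1564-0.5888i)·(+0.1804+0.0000i)  (+0.0900-0.2703i)·(-0.3156+0.2219i)  (-0.4864+0.3839i)·(+0.0622-0.1730i)
Y_2^-1(R⁻¹ n̂) = +0.001511-0.059903i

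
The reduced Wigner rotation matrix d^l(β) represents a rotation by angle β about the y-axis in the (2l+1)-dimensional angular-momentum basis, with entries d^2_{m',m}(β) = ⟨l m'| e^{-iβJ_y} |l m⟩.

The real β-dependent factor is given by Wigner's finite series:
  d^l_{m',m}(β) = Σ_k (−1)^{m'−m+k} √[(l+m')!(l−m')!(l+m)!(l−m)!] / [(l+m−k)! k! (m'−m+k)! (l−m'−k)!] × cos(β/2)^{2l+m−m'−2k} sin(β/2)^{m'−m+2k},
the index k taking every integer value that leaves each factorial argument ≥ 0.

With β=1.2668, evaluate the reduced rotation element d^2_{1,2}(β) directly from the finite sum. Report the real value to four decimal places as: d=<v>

d^2_{1,2}(β=1.2668) via Wigner's sum:
c=cos(1.2668/2)=0.806020, s=sin(1.2668/2)=0.591889; N=√[6·1·24·1]=12.000000
k: max(0,(2)−(1))=1 … min(2+(2),2−(1))=1
  k=1: (−1)^0·12.0000/(6)·0.8060^3·0.5919^1 = +0.619879
d^2_{1,2}(1.2668) = +0.619879

d=0.6199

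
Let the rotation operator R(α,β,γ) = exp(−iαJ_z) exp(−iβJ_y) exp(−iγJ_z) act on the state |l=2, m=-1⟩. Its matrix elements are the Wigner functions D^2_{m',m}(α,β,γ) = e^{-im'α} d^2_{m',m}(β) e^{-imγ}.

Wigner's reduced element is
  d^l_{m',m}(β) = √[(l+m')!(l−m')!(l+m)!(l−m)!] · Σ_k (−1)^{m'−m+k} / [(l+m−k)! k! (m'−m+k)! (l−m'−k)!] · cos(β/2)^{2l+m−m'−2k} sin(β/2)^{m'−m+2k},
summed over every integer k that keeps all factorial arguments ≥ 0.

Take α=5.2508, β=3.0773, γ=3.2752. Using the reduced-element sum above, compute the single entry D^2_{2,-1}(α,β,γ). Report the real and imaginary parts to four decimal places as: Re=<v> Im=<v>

Re=-0.0377 Im=0.0520

D^2_{2,-1}(5.2508,3.0773,3.2752) = e^{-i·2·5.2508}·d^2_{2,-1}(3.0773)·e^{-i·-1·3.2752}. Compute d first:
Half-angle: c=0.032141, s=0.999483. N=√(24·1·1·6)=12.000000
Admissible k: 0..0 (factorial args all ≥0)
  k=0: (−1)^3·12.0000/(6)·0.0321^1·0.9995^3 = -0.064182
d^2_{2,-1}(3.0773) = -0.064182
D = (-0.474129+0.880455i)·(-0.064182)·(-0.991088-0.133210i) = -0.037687+0.051952i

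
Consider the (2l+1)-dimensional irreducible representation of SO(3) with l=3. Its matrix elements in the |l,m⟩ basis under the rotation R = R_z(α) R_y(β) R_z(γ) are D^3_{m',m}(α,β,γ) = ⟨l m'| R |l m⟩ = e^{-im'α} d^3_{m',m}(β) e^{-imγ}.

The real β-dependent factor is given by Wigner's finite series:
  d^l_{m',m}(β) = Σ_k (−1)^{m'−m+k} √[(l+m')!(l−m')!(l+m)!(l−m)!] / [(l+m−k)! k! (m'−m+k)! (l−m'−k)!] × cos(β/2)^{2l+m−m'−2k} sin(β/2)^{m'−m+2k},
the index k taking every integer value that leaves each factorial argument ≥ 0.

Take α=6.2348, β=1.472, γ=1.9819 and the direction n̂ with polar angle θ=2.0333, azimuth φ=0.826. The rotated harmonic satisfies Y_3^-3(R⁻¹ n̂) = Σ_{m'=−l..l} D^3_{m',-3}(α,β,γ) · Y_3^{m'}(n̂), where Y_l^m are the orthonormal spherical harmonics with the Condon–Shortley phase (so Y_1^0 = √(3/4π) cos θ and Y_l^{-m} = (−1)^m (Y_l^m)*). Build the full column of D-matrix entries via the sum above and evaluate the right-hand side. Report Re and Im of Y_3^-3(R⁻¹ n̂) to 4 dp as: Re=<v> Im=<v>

Re=-0.2559 Im=0.0046

Need the full column D^3_{m',-3} for m'=−3..3 at α=6.2348, β=1.472, γ=1.9819.
cos(β/2)=0.741160, sin(β/2)=0.671329
d^3_{-3,-3}: single k=0 term ⇒ +0.165757;  D = +0.146823-0.076931i
d^3_{-2,-3}: single k=0 term ⇒ -0.367765;  D = -0.333630+0.154732i
d^3_{-1,-3}: single k=0 term ⇒ +0.526700;  D = +0.487972-0.198232i
d^3_{0,-3}: single k=0 term ⇒ -0.550879;  D = -0.519804+0.182404i
d^3_{1,-3}: single k=0 term ⇒ +0.432126;  D = +0.414193-0.123195i
d^3_{2,-3}: single k=0 term ⇒ -0.247550;  D = -0.240413+0.059015i
d^3_{3,-3}: single k=0 term ⇒ +0.091540;  D = +0.089852-0.017497i
Y_3^{m'}(θ=2.0333,φ=0.826) and Σ D·Y over m':
  (+0.1468-0.0769i)·(-0.2356-0.1842i)  (-0.3336+0.1547i)·(+0.0296+0.3640i)  (+0.4880-0.1982i)·(-0.0009+0.0010i)  (-0.5198+0.1824i)·(+0.3338+0.0000i)  (+0.4142-0.1232i)·(+0.0009+0.0010i)  (-0.2404+0.0590i)·(+0.0296-0.3640i)  (+0.0899-0.0175i)·(+0.2356-0.1842i)
Y_3^-3(R⁻¹ n̂) = -0.255915+0.004632i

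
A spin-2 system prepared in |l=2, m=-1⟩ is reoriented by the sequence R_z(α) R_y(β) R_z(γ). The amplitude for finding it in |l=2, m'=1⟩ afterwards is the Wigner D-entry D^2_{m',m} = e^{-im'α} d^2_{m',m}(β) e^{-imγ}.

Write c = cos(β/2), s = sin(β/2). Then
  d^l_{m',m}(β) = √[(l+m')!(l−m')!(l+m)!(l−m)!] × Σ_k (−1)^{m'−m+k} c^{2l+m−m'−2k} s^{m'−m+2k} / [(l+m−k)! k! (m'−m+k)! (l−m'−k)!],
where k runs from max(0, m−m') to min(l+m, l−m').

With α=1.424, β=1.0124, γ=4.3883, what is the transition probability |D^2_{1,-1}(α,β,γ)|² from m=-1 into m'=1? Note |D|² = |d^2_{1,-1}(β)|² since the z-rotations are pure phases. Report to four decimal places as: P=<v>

P=0.2344

Split into d^2_{1,-1}(β=1.0124) × two z-phases.
Half-angle: c=0.874593, s=0.484857. N=√(6·1·1·6)=6.000000
k∈{0,1} keeps every argument non-negative
  k=0: (−1)^2·6.0000/(2)·0.8746^2·0.4849^2 = +0.539463
  k=1: (−1)^3·6.0000/(6)·0.8746^0·0.4849^4 = -0.055266
d^2_{1,-1}(1.0124) = +0.539463 -0.055266 = +0.484197
|D^2_{1,-1}|² = |d^2_{1,-1}(β)|² = (+0.484197)² = 0.234447 (the z-rotation phases have unit modulus)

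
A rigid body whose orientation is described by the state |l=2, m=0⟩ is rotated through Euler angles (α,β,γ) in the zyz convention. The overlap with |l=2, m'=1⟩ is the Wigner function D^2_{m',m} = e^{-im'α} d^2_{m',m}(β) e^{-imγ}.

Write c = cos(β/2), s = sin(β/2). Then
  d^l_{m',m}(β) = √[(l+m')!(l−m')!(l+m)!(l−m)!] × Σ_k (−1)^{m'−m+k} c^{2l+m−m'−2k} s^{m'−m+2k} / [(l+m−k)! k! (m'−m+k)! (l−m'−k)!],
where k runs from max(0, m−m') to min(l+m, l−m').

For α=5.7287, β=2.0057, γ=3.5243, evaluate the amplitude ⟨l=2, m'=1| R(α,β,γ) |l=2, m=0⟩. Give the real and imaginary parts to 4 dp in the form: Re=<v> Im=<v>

Re=0.3979 Im=0.2464

Split into d^2_{1,0}(β=2.0057) × two z-phases.
c=cos(2.0057/2)=0.537902, s=sin(2.0057/2)=0.843007; N=√[6·1·2·2]=4.898979
Admissible k: 0..1 (factorial args all ≥0)
  k=0: (−1)^1·4.8990/(2)·0.5379^3·0.8430^1 = -0.321378
  k=1: (−1)^2·4.8990/(2)·0.5379^1·0.8430^3 = +0.789356
d^2_{1,0}(2.0057) = -0.321378 +0.789356 = +0.467978
Phases: e^{-i·(1)·5.7287}=+0.850172+0.526506i, e^{-i·(0)·3.5243}=+1.000000+0.000000i ⇒ D=+0.397861+0.246393i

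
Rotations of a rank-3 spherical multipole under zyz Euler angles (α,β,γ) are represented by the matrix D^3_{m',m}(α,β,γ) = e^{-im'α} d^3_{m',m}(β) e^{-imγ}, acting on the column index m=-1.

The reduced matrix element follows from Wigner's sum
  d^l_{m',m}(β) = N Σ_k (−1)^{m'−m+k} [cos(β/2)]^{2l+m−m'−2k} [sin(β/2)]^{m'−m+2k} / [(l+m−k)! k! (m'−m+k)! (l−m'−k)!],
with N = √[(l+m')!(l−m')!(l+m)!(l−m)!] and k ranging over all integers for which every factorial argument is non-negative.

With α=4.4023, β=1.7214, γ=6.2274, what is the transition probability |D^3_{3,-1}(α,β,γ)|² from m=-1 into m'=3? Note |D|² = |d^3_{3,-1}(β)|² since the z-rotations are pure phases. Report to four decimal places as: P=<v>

P=0.2962

First d^3_{3,-1}(β=1.7214), then the phase factors e^{-i(3)α} and e^{-i(-1)γ}:
c=cos(1.7214/2)=0.651907, s=sin(1.7214/2)=0.758299; N=√[720·1·2·24]=185.903201
The bounds max(0,m−m')=0 and min(l+m,l−m')=0 give 1 term
  k=0: (−1)^4·185.9032/(48)·0.6519^2·0.7583^4 = +0.544225
d^3_{3,-1}(1.7214) = +0.544225
|D^3_{3,-1}|² = |d^3_{3,-1}(β)|² = (+0.544225)² = 0.296181 (the z-rotation phases have unit modulus)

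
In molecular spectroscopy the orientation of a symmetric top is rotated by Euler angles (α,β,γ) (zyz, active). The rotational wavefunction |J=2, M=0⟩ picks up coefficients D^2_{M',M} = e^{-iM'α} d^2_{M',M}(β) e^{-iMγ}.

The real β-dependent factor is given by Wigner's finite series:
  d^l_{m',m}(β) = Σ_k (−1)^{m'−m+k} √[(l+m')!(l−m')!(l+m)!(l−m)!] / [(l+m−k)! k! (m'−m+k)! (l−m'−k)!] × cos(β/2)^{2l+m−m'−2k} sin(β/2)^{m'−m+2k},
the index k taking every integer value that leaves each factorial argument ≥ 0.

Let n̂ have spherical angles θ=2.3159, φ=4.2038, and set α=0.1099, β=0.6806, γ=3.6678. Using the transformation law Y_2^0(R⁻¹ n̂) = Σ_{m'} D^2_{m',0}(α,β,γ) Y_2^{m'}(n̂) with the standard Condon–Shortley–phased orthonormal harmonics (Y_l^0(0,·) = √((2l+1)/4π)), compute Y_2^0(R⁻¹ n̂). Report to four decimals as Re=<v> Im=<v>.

Re=0.2828 Im=0.0000

Need the full column D^2_{m',0} for m'=−2..2 at α=0.1099, β=0.6806, γ=3.6678.
cos(β/2)=0.942655, sin(β/2)=0.333770
d^2_{-2,0}: single k=2 term ⇒ +0.242480;  D = +0.236646+0.052869i
d^2_{-1,0}: k∈[1..2] ⇒ +0.684826 -0.085856 = +0.598971;  D = +0.595357+0.065694i
d^2_{0,0}: k∈[0..2] ⇒ +0.789606 -0.395967 +0.012410 = +0.406049;  D = +0.406049+0.000000i
d^2_{1,0}: k∈[0..1] ⇒ -0.684826 +0.085856 = -0.598971;  D = -0.595357+0.065694i
d^2_{2,0}: single k=0 term ⇒ +0.242480;  D = +0.236646-0.052869i
Y_2^{m'}(θ=2.3159,φ=4.2038) and Σ D·Y over m':
  (+0.2366+0.0529i)·(-0.1097-0.1775i)  (+0.5954+0.0657i)·(+0.1875-0.3363i)  (+0.4060+0.0000i)·(+0.1196+0.0000i)  (-0.5954+0.0657i)·(-0.1875-0.3363i)  (+0.2366-0.0529i)·(-0.1097+0.1775i)
Y_2^0(R⁻¹ n̂) = +0.282833+0.000000i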